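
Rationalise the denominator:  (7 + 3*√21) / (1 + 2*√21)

Multiply numerator and denominator by -2*√21 + 1.
Denominator becomes -83; numerator becomes -119 - 11*√21.

(11*√21 + 119)/83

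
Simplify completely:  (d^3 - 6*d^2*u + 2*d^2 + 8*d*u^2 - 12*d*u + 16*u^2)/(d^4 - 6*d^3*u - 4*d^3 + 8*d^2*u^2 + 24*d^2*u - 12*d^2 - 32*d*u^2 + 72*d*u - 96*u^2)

1/(d - 6)

Factor: d^3 - 6*d^2*u + 2*d^2 + 8*d*u^2 - 12*d*u + 16*u^2 = (d + 2)*(d - 4*u)*(d - 2*u);  d^4 - 6*d^3*u - 4*d^3 + 8*d^2*u^2 + 24*d^2*u - 12*d^2 - 32*d*u^2 + 72*d*u - 96*u^2 = (d + 2)*(d - 2*u)*(d - 4*u)*(d - 6)
Cancel the common factors (d - 4*u), (d - 2*u), (d + 2).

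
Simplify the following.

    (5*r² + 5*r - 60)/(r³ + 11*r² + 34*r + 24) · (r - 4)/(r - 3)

(5*r - 20)/(r² + 7*r + 6)

Factor: 5*r² + 5*r - 60 = 5·(r - 3)·(r + 4);  r³ + 11*r² + 34*r + 24 = (r + 6)·(r + 4)·(r + 1)
Cancel the common factors (r + 4), (r - 3).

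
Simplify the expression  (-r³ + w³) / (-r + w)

r² + r*w + w²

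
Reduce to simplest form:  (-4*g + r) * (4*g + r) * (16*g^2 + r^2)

-256*g^4 + r^4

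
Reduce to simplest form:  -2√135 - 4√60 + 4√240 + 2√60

2√135 = 6*√15; 4√60 = 8*√15; 4√240 = 16*√15; 2√60 = 4*√15
Combine: (-6 - 8 + 16 + 4)·√15 = 6*√15

6*√15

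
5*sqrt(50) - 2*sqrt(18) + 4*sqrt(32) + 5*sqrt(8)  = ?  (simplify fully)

5*sqrt(50) = 25*sqrt(2); 2*sqrt(18) = 6*sqrt(2); 4*sqrt(32) = 16*sqrt(2); 5*sqrt(8) = 10*sqrt(2)
Combine: (25 - 6 + 16 + 10)·sqrt(2) = 45*sqrt(2)

45*sqrt(2)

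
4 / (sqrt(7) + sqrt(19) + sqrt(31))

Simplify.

(-8*sqrt(4123) - 20*sqrt(31) + 76*sqrt(19) + 172*sqrt(7))/507

Group as (sqrt(7) + sqrt(19)) + sqrt(31); multiply by (sqrt(7) + sqrt(19)) - sqrt(31), then rationalise the remaining surd.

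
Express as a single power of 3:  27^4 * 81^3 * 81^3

3^36

27^4 = 3^12; 81^3 = 3^12; 81^3 = 3^12
Combine exponents: 3^36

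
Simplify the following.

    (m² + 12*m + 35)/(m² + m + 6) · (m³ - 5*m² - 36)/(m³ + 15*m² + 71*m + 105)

(m - 6)/(m + 3)

Factor: m² + 12*m + 35 = (m + 7)·(m + 5);  m³ - 5*m² - 36 = (m - 6)·(m² + m + 6);  m³ + 15*m² + 71*m + 105 = (m + 7)·(m + 3)·(m + 5)
Cancel the common factors (m² + m + 6), (m + 5), (m + 7).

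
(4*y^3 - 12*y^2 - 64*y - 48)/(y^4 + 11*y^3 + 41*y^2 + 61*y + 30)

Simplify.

Factor: 4*y^3 - 12*y^2 - 64*y - 48 = 4*(y - 6)*(y + 2)*(y + 1);  y^4 + 11*y^3 + 41*y^2 + 61*y + 30 = (y + 1)*(y + 3)*(y + 2)*(y + 5)
Cancel the common factors (y + 2), (y + 1).

(4*y - 24)/(y^2 + 8*y + 15)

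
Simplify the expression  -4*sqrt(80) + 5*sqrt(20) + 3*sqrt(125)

9*sqrt(5)

4*sqrt(80) = 16*sqrt(5); 5*sqrt(20) = 10*sqrt(5); 3*sqrt(125) = 15*sqrt(5)
Combine: (-16 + 10 + 15)·sqrt(5) = 9*sqrt(5)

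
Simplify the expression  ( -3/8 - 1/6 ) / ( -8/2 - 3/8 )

13/105

Numerator: -3/8 - 1/6 = -13/24
Denominator: -8/2 - 3/8 = -35/8
Divide: (-13/24) · (-8/35) = 13/105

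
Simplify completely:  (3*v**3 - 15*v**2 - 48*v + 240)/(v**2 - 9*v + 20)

Factor: 3*v**3 - 15*v**2 - 48*v + 240 = 3*(v + 4)*(v - 4)*(v - 5);  v**2 - 9*v + 20 = (v - 5)*(v - 4)
Cancel the common factors (v - 5), (v - 4).

3*v + 12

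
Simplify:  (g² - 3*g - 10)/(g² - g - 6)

Factor: g² - 3*g - 10 = (g + 2)·(g - 5);  g² - g - 6 = (g + 2)·(g - 3)
Cancel the common factor (g + 2).

(g - 5)/(g - 3)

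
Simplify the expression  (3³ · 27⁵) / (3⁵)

3³ = 3^3; 27⁵ = 3^15; 3⁵ = 3^5
Combine exponents: 3^13

3^13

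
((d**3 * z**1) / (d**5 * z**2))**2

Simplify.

Inside the bracket: (d**-2) * (z**-1)
Raise to the power 2: (d**-4) * (z**-2)

1/(d**4*z**2)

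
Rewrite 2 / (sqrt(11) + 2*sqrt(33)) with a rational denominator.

(-2*sqrt(11) + 4*sqrt(33))/121

Multiply numerator and denominator by -sqrt(11) + 2*sqrt(33).
Denominator becomes 121; numerator becomes -2*sqrt(11) + 4*sqrt(33).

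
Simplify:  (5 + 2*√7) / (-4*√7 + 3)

Multiply numerator and denominator by 3 + 4*√7.
Denominator becomes -103; numerator becomes 26*√7 + 71.

(-71 - 26*√7)/103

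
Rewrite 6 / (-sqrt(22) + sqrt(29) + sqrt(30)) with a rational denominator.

(-222*sqrt(22) + 126*sqrt(30) + 138*sqrt(29) + 24*sqrt(4785))/2111

Group as (sqrt(29) + sqrt(30)) - sqrt(22); multiply by (sqrt(29) + sqrt(30)) + sqrt(22), then rationalise the remaining surd.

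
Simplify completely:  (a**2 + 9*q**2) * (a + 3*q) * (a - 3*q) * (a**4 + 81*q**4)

(a+(3*q))(a-(3*q)) = a**2 - 9*q**2; continue pairing.

a**8 - 6561*q**8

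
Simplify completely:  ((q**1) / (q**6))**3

q**(-15)

Inside the bracket: (q**-5)
Raise to the power 3: (q**-15)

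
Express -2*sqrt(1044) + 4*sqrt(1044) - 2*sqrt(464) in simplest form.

4*sqrt(29)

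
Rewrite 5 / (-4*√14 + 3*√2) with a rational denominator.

Multiply numerator and denominator by 3*√2 + 4*√14.
Denominator becomes -206; numerator becomes 15*√2 + 20*√14.

(-20*√14 - 15*√2)/206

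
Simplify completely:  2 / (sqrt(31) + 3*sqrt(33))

(-sqrt(31) + 3*sqrt(33))/133

Multiply numerator and denominator by -sqrt(31) + 3*sqrt(33).
Denominator becomes 266; numerator becomes -2*sqrt(31) + 6*sqrt(33).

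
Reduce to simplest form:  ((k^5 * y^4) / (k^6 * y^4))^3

k^(-3)

Inside the bracket: (k^-1)
Raise to the power 3: (k^-3)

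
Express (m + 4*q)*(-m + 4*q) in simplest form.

-m^2 + 16*q^2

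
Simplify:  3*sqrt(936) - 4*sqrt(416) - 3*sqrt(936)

3*sqrt(936) = 18*sqrt(26); 4*sqrt(416) = 16*sqrt(26); 3*sqrt(936) = 18*sqrt(26)
Combine: (18 - 16 - 18)·sqrt(26) = -16*sqrt(26)

-16*sqrt(26)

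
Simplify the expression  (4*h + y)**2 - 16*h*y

Expanding gives 16*h**2 - 8*h*y + y**2, a perfect square.

(4*h - y)**2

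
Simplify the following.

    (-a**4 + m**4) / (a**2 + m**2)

-a**2 + m**2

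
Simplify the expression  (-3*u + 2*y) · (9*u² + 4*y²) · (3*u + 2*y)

((2*y)+(3*u))((2*y)-(3*u)) = -9*u² + 4*y²; continue pairing.

-81*u⁴ + 16*y⁴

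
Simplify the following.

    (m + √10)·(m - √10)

m² - 10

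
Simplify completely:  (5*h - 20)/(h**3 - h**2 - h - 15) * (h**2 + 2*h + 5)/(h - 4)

5/(h - 3)

Factor: 5*h - 20 = 5*(h - 4);  h**3 - h**2 - h - 15 = (h - 3)*(h**2 + 2*h + 5)
Cancel the common factors (h**2 + 2*h + 5), (h - 4).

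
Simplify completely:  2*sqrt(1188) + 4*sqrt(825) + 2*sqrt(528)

40*sqrt(33)

2*sqrt(1188) = 12*sqrt(33); 4*sqrt(825) = 20*sqrt(33); 2*sqrt(528) = 8*sqrt(33)
Combine: (12 + 20 + 8)·sqrt(33) = 40*sqrt(33)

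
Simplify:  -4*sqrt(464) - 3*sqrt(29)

4*sqrt(464) = 16*sqrt(29); 3*sqrt(29) = 3*sqrt(29)
Combine: (-16 - 3)·sqrt(29) = -19*sqrt(29)

-19*sqrt(29)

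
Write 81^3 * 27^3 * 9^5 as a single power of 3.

81^3 = 3^12; 27^3 = 3^9; 9^5 = 3^10
Combine exponents: 3^31

3^31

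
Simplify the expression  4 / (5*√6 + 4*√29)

Multiply numerator and denominator by -5*√6 + 4*√29.
Denominator becomes 314; numerator becomes -20*√6 + 16*√29.

(-10*√6 + 8*√29)/157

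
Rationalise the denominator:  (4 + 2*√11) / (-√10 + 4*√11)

(2*√10 + √110 + 8*√11 + 44)/83

Multiply numerator and denominator by √10 + 4*√11.
Denominator becomes 166; numerator becomes 4*√10 + 2*√110 + 16*√11 + 88.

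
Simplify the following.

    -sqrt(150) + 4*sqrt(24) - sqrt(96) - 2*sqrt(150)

-11*sqrt(6)

sqrt(150) = 5*sqrt(6); 4*sqrt(24) = 8*sqrt(6); sqrt(96) = 4*sqrt(6); 2*sqrt(150) = 10*sqrt(6)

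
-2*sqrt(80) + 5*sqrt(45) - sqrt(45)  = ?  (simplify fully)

2*sqrt(80) = 8*sqrt(5); 5*sqrt(45) = 15*sqrt(5); sqrt(45) = 3*sqrt(5)
Combine: (-8 + 15 - 3)·sqrt(5) = 4*sqrt(5)

4*sqrt(5)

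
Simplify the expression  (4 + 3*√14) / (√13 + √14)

-3*√182 - 4*√13 + 4*√14 + 42

Multiply numerator and denominator by -√13 + √14.
Denominator becomes 1; numerator becomes -3*√182 - 4*√13 + 4*√14 + 42.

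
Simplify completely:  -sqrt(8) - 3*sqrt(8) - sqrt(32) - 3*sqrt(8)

sqrt(8) = 2*sqrt(2); 3*sqrt(8) = 6*sqrt(2); sqrt(32) = 4*sqrt(2); 3*sqrt(8) = 6*sqrt(2)
Combine: (-2 - 6 - 4 - 6)·sqrt(2) = -18*sqrt(2)

-18*sqrt(2)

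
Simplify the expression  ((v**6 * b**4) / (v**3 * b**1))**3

b**9*v**9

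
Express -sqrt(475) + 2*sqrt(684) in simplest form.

sqrt(475) = 5*sqrt(19); 2*sqrt(684) = 12*sqrt(19)
Combine: (-5 + 12)·sqrt(19) = 7*sqrt(19)

7*sqrt(19)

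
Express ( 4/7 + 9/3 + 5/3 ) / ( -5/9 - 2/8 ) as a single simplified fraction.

-1320/203

Numerator: 4/7 + 9/3 + 5/3 = 110/21
Denominator: -5/9 - 2/8 = -29/36
Divide: (110/21) · (-36/29) = -1320/203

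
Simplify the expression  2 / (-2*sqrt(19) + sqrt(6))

(-2*sqrt(19) - sqrt(6))/35

Multiply numerator and denominator by sqrt(6) + 2*sqrt(19).
Denominator becomes -70; numerator becomes 2*sqrt(6) + 4*sqrt(19).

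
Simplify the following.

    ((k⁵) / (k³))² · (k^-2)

Inside the bracket: k²
Raise to the power 2: k⁴
Multiply by (k^-2): add exponents.

k²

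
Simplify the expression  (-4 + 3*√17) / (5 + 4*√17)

(-31*√17 + 224)/247

Multiply numerator and denominator by -4*√17 + 5.
Denominator becomes -247; numerator becomes -224 + 31*√17.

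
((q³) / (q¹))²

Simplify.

Inside the bracket: q²
Raise to the power 2: q⁴

q⁴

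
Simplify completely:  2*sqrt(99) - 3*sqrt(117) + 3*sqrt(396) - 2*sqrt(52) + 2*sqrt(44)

2*sqrt(99) = 6*sqrt(11); 3*sqrt(117) = 9*sqrt(13); 3*sqrt(396) = 18*sqrt(11); 2*sqrt(52) = 4*sqrt(13); 2*sqrt(44) = 4*sqrt(11)

-13*sqrt(13) + 28*sqrt(11)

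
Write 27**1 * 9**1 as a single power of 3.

3**5

27**1 = 3**3; 9**1 = 3**2
Combine exponents: 3**5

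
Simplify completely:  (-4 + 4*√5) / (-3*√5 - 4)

Multiply numerator and denominator by -4 + 3*√5.
Denominator becomes -29; numerator becomes -28*√5 + 76.

(-76 + 28*√5)/29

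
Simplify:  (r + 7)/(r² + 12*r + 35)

1/(r + 5)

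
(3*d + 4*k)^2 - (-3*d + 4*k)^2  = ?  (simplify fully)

48*d*k

Binomially expand both and collect terms in (4*k), (3*d).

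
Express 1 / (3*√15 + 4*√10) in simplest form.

(-3*√15 + 4*√10)/25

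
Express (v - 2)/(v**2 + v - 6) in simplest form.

Factor: v**2 + v - 6 = (v - 2)*(v + 3)
Cancel the common factor (v - 2).

1/(v + 3)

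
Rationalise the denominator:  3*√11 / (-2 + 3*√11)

Multiply numerator and denominator by -3*√11 - 2.
Denominator becomes -95; numerator becomes -99 - 6*√11.

(6*√11 + 99)/95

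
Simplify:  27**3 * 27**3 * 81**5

27**3 = 3**9; 27**3 = 3**9; 81**5 = 3**20
Combine exponents: 3**38

3**38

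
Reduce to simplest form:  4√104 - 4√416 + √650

4√104 = 8*√26; 4√416 = 16*√26; √650 = 5*√26
Combine: (8 - 16 + 5)·√26 = -3*√26

-3*√26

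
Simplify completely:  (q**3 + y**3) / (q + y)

Apply the sum-of-cubes factorisation and cancel (q + y).

q**2 - q*y + y**2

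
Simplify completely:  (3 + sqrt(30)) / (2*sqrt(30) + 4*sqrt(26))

Multiply numerator and denominator by -4*sqrt(26) + 2*sqrt(30).
Denominator becomes -296; numerator becomes -8*sqrt(195) - 12*sqrt(26) + 6*sqrt(30) + 60.

(-30 - 3*sqrt(30) + 6*sqrt(26) + 4*sqrt(195))/148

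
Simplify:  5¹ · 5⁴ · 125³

5^14

5¹ = 5^1; 5⁴ = 5^4; 125³ = 5^9
Combine exponents: 5^14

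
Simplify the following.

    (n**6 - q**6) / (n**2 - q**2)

n**6 - q**6 factors as -(-n + q)*(n + q)*(n**2 - n*q + q**2)*(n**2 + n*q + q**2).

n**4 + n**2*q**2 + q**4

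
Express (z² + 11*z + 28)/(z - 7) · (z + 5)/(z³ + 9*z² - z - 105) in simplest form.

(z + 4)/(z² - 10*z + 21)

Factor: z² + 11*z + 28 = (z + 4)·(z + 7);  z³ + 9*z² - z - 105 = (z + 5)·(z + 7)·(z - 3)
Cancel the common factors (z + 7), (z + 5).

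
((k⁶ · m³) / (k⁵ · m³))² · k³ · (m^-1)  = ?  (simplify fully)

Inside the bracket: k¹
Raise to the power 2: k²
Multiply by k³ · (m^-1): add exponents.

k⁵/m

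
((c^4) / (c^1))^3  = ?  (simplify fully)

c^9

Inside the bracket: c^3
Raise to the power 3: c^9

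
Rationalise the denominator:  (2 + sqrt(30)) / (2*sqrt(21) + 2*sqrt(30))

Multiply numerator and denominator by -2*sqrt(21) + 2*sqrt(30).
Denominator becomes 36; numerator becomes -6*sqrt(70) - 4*sqrt(21) + 4*sqrt(30) + 60.

(-3*sqrt(70) - 2*sqrt(21) + 2*sqrt(30) + 30)/18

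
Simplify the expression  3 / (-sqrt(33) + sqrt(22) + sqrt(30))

(-57*sqrt(33) + 75*sqrt(30) + 123*sqrt(22) + 396*sqrt(5))/2279

Group as (sqrt(22) + sqrt(30)) - sqrt(33); multiply by (sqrt(22) + sqrt(30)) + sqrt(33), then rationalise the remaining surd.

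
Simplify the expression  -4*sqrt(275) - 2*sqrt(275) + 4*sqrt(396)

4*sqrt(275) = 20*sqrt(11); 2*sqrt(275) = 10*sqrt(11); 4*sqrt(396) = 24*sqrt(11)
Combine: (-20 - 10 + 24)·sqrt(11) = -6*sqrt(11)

-6*sqrt(11)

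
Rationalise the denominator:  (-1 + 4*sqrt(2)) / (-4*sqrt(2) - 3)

Multiply numerator and denominator by -3 + 4*sqrt(2).
Denominator becomes -23; numerator becomes -16*sqrt(2) + 35.

(-35 + 16*sqrt(2))/23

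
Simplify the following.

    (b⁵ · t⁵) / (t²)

Quotient: b⁵ · t³

b⁵*t³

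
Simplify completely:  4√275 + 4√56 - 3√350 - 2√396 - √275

-7*√14 + 3*√11

4√275 = 20*√11; 4√56 = 8*√14; 3√350 = 15*√14; 2√396 = 12*√11; √275 = 5*√11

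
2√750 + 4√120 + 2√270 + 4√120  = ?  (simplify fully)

32*√30

2√750 = 10*√30; 4√120 = 8*√30; 2√270 = 6*√30; 4√120 = 8*√30
Combine: (10 + 8 + 6 + 8)·√30 = 32*√30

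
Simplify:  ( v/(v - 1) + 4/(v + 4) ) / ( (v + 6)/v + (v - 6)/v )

Numerator: v/(v - 1) + 4/(v + 4) = (v**2 + 8*v - 4)/(v**2 + 3*v - 4)
Denominator: (v + 6)/v + (v - 6)/v = 2
Divide: ((v**2 + 8*v - 4)/(v**2 + 3*v - 4)) · (1/2) = (v**2 + 8*v - 4)/(2*v**2 + 6*v - 8)

(v**2 + 8*v - 4)/(2*v**2 + 6*v - 8)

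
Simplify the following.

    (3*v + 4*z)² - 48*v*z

(3*v - 4*z)²

After expansion: 9*v² - 24*v*z + 16*z² — a perfect-square trinomial.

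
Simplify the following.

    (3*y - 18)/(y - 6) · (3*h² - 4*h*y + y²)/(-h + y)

-9*h + 3*y

Factor: 3*y - 18 = 3·(y - 6);  3*h² - 4*h*y + y² = (-h + y)·(-3*h + y)
Cancel the common factors (y - 6), (-h + y).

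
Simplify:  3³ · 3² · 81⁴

3^21

3³ = 3^3; 3² = 3^2; 81⁴ = 3^16
Combine exponents: 3^21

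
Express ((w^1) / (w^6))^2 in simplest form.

w^(-10)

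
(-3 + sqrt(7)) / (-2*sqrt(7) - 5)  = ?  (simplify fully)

Multiply numerator and denominator by -5 + 2*sqrt(7).
Denominator becomes -3; numerator becomes -11*sqrt(7) + 29.

(-29 + 11*sqrt(7))/3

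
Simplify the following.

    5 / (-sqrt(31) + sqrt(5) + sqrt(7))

Group as (sqrt(5) + sqrt(7)) - sqrt(31); multiply by (sqrt(5) + sqrt(7)) + sqrt(31), then rationalise the remaining surd.

(-95*sqrt(31) - 145*sqrt(7) - 165*sqrt(5) - 10*sqrt(1085))/221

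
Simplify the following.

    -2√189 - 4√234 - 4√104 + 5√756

-20*√26 + 24*√21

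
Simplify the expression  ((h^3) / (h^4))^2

h^(-2)

Inside the bracket: (h^-1)
Raise to the power 2: (h^-2)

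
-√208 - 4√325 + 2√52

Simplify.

-20*√13

√208 = 4*√13; 4√325 = 20*√13; 2√52 = 4*√13
Combine: (-4 - 20 + 4)·√13 = -20*√13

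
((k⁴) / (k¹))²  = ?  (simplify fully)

Inside the bracket: k³
Raise to the power 2: k⁶

k⁶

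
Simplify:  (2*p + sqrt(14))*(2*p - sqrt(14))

Difference of squares with P = 2*p, Q = sqrt(14).

4*p^2 - 14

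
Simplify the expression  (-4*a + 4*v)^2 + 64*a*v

16*(a + v)^2

After expansion: 16*a^2 + 32*a*v + 16*v^2 — a perfect-square trinomial.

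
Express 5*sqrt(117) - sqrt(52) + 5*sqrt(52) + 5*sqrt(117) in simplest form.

5*sqrt(117) = 15*sqrt(13); sqrt(52) = 2*sqrt(13); 5*sqrt(52) = 10*sqrt(13); 5*sqrt(117) = 15*sqrt(13)
Combine: (15 - 2 + 10 + 15)·sqrt(13) = 38*sqrt(13)

38*sqrt(13)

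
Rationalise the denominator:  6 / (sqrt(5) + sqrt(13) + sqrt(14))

(-3*sqrt(910) + 6*sqrt(14) + 9*sqrt(13) + 33*sqrt(5))/61

Group as (sqrt(5) + sqrt(14)) + sqrt(13); multiply by (sqrt(5) + sqrt(14)) - sqrt(13), then rationalise the remaining surd.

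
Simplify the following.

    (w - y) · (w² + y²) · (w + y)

w⁴ - y⁴

Telescope via difference of squares: (w+y)(w-y) = w² - y², then repeat with the next factor.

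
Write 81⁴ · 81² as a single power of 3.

3^24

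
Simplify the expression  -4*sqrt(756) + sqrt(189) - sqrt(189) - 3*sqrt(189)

-33*sqrt(21)

4*sqrt(756) = 24*sqrt(21); sqrt(189) = 3*sqrt(21); sqrt(189) = 3*sqrt(21); 3*sqrt(189) = 9*sqrt(21)
Combine: (-24 + 3 - 3 - 9)·sqrt(21) = -33*sqrt(21)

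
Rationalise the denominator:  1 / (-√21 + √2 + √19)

Group as (√2 + √19) - √21; multiply by (√2 + √19) + √21, then rationalise the remaining surd.

(2*√19 + 19*√2 + √798)/76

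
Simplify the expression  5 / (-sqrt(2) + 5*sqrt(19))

Multiply numerator and denominator by sqrt(2) + 5*sqrt(19).
Denominator becomes 473; numerator becomes 5*sqrt(2) + 25*sqrt(19).

(5*sqrt(2) + 25*sqrt(19))/473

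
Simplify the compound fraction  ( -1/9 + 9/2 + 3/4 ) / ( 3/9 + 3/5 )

925/168

Numerator: -1/9 + 9/2 + 3/4 = 185/36
Denominator: 3/9 + 3/5 = 14/15
Divide: (185/36) · (15/14) = 925/168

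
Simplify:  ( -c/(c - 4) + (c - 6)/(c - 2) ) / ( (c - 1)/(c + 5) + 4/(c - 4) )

(-8*c**2 - 16*c + 120)/(c**3 - 3*c**2 + 26*c - 48)

Numerator: -c/(c - 4) + (c - 6)/(c - 2) = (-8*c + 24)/(c**2 - 6*c + 8)
Denominator: (c - 1)/(c + 5) + 4/(c - 4) = (c**2 - c + 24)/(c**2 + c - 20)
Divide: ((-8*c + 24)/(c**2 - 6*c + 8)) · ((c**2 + c - 20)/(c**2 - c + 24)) = (-8*c**2 - 16*c + 120)/(c**3 - 3*c**2 + 26*c - 48)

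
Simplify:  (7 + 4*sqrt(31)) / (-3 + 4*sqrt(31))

(40*sqrt(31) + 517)/487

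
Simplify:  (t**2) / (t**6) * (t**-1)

t**(-5)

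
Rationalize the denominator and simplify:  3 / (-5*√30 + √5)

Multiply numerator and denominator by √5 + 5*√30.
Denominator becomes -745; numerator becomes 3*√5 + 15*√30.

(-15*√30 - 3*√5)/745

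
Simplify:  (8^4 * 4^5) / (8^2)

8^4 = 2^12; 4^5 = 2^10; 8^2 = 2^6
Combine exponents: 2^16

2^16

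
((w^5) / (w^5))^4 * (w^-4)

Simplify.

Inside the bracket: 1
Raise to the power 4: 1
Multiply by (w^-4): add exponents.

w^(-4)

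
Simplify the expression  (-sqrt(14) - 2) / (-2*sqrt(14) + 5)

Multiply numerator and denominator by 5 + 2*sqrt(14).
Denominator becomes -31; numerator becomes -38 - 9*sqrt(14).

(9*sqrt(14) + 38)/31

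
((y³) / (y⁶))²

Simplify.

Inside the bracket: (y^-3)
Raise to the power 2: (y^-6)

y^(-6)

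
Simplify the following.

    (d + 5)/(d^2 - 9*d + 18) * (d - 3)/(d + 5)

1/(d - 6)

Factor: d^2 - 9*d + 18 = (d - 6)*(d - 3)
Cancel the common factors (d + 5), (d - 3).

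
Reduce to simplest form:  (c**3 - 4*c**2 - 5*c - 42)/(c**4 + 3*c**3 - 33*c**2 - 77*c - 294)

1/(c + 7)

Factor: c**3 - 4*c**2 - 5*c - 42 = (c**2 + 2*c + 7)*(c - 6);  c**4 + 3*c**3 - 33*c**2 - 77*c - 294 = (c + 7)*(c**2 + 2*c + 7)*(c - 6)
Cancel the common factors (c**2 + 2*c + 7), (c - 6).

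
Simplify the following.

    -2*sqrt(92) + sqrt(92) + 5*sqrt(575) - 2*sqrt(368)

15*sqrt(23)

2*sqrt(92) = 4*sqrt(23); sqrt(92) = 2*sqrt(23); 5*sqrt(575) = 25*sqrt(23); 2*sqrt(368) = 8*sqrt(23)
Combine: (-4 + 2 + 25 - 8)·sqrt(23) = 15*sqrt(23)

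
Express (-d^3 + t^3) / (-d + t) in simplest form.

d^2 + d*t + t^2

Apply the difference-of-cubes factorisation and cancel (-d + t).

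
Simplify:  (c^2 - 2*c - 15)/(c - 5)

c + 3

Factor: c^2 - 2*c - 15 = (c - 5)*(c + 3)
Cancel the common factor (c - 5).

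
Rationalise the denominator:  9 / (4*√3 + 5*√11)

Multiply numerator and denominator by -4*√3 + 5*√11.
Denominator becomes 227; numerator becomes -36*√3 + 45*√11.

(-36*√3 + 45*√11)/227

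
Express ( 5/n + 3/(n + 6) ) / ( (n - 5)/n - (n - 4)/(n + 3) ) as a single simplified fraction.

(8*n^2 + 54*n + 90)/(2*n^2 - 3*n - 90)

Numerator: 5/n + 3/(n + 6) = (8*n + 30)/(n^2 + 6*n)
Denominator: (n - 5)/n - (n - 4)/(n + 3) = (2*n - 15)/(n^2 + 3*n)
Divide: ((8*n + 30)/(n^2 + 6*n)) · ((n^2 + 3*n)/(2*n - 15)) = (8*n^2 + 54*n + 90)/(2*n^2 - 3*n - 90)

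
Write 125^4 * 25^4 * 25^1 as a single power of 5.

5^22

125^4 = 5^12; 25^4 = 5^8; 25^1 = 5^2
Combine exponents: 5^22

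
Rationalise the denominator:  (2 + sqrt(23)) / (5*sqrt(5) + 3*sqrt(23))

(-5*sqrt(115) - 10*sqrt(5) + 6*sqrt(23) + 69)/82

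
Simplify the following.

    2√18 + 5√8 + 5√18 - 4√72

7*√2

2√18 = 6*√2; 5√8 = 10*√2; 5√18 = 15*√2; 4√72 = 24*√2
Combine: (6 + 10 + 15 - 24)·√2 = 7*√2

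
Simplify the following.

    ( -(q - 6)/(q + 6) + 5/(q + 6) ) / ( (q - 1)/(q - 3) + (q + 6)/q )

Numerator: -(q - 6)/(q + 6) + 5/(q + 6) = (-q + 11)/(q + 6)
Denominator: (q - 1)/(q - 3) + (q + 6)/q = (2*q^2 + 2*q - 18)/(q^2 - 3*q)
Divide: ((-q + 11)/(q + 6)) · ((q^2 - 3*q)/(2*q^2 + 2*q - 18)) = (-q^3 + 14*q^2 - 33*q)/(2*q^3 + 14*q^2 - 6*q - 108)

(-q^3 + 14*q^2 - 33*q)/(2*q^3 + 14*q^2 - 6*q - 108)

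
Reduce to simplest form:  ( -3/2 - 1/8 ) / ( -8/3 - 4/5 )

15/32

Numerator: -3/2 - 1/8 = -13/8
Denominator: -8/3 - 4/5 = -52/15
Divide: (-13/8) · (-15/52) = 15/32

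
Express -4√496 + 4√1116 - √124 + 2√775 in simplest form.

16*√31

4√496 = 16*√31; 4√1116 = 24*√31; √124 = 2*√31; 2√775 = 10*√31
Combine: (-16 + 24 - 2 + 10)·√31 = 16*√31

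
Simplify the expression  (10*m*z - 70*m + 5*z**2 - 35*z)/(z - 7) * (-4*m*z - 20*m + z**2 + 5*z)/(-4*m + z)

10*m*z + 50*m + 5*z**2 + 25*z

Factor: 10*m*z - 70*m + 5*z**2 - 35*z = 5*(z - 7)*(2*m + z);  -4*m*z - 20*m + z**2 + 5*z = (-4*m + z)*(z + 5)
Cancel the common factors (-4*m + z), (z - 7).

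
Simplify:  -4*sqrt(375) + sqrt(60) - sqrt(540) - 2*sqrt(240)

4*sqrt(375) = 20*sqrt(15); sqrt(60) = 2*sqrt(15); sqrt(540) = 6*sqrt(15); 2*sqrt(240) = 8*sqrt(15)
Combine: (-20 + 2 - 6 - 8)·sqrt(15) = -32*sqrt(15)

-32*sqrt(15)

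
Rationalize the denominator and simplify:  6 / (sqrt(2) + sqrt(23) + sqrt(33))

(-sqrt(1518) - 4*sqrt(33) + 6*sqrt(23) + 27*sqrt(2))/10

Group as (sqrt(2) + sqrt(33)) + sqrt(23); multiply by (sqrt(2) + sqrt(33)) - sqrt(23), then rationalise the remaining surd.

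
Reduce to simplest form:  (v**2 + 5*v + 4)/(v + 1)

Factor: v**2 + 5*v + 4 = (v + 4)*(v + 1)
Cancel the common factor (v + 1).

v + 4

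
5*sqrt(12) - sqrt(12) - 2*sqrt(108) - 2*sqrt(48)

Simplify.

5*sqrt(12) = 10*sqrt(3); sqrt(12) = 2*sqrt(3); 2*sqrt(108) = 12*sqrt(3); 2*sqrt(48) = 8*sqrt(3)
Combine: (10 - 2 - 12 - 8)·sqrt(3) = -12*sqrt(3)

-12*sqrt(3)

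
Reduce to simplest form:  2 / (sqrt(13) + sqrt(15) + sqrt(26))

(-13*sqrt(30) + sqrt(26) + 12*sqrt(15) + 14*sqrt(13))/194

Group as (sqrt(13) + sqrt(15)) + sqrt(26); multiply by (sqrt(13) + sqrt(15)) - sqrt(26), then rationalise the remaining surd.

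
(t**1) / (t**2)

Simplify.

Quotient: (t**-1)

1/t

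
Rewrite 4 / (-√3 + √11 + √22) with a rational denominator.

(-30*√3 - 8*√22 + 14*√11 + 22*√6)/17

Group as (√11 + √22) - √3; multiply by (√11 + √22) + √3, then rationalise the remaining surd.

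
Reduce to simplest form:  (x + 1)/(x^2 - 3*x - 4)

1/(x - 4)

Factor: x^2 - 3*x - 4 = (x - 4)*(x + 1)
Cancel the common factor (x + 1).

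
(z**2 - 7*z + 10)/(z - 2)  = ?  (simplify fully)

Factor: z**2 - 7*z + 10 = (z - 2)*(z - 5)
Cancel the common factor (z - 2).

z - 5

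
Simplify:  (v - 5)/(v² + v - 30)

Factor: v² + v - 30 = (v - 5)·(v + 6)
Cancel the common factor (v - 5).

1/(v + 6)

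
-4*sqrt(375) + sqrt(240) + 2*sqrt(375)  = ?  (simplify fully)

-6*sqrt(15)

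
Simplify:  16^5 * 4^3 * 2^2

2^28

16^5 = 2^20; 4^3 = 2^6; 2^2 = 2^2
Combine exponents: 2^28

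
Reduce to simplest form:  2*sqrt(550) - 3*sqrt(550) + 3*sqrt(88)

2*sqrt(550) = 10*sqrt(22); 3*sqrt(550) = 15*sqrt(22); 3*sqrt(88) = 6*sqrt(22)
Combine: (10 - 15 + 6)·sqrt(22) = sqrt(22)

sqrt(22)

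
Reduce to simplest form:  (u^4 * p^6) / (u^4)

Quotient: p^6

p^6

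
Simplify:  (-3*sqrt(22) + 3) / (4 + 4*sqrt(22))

(-23 + 2*sqrt(22))/28

Multiply numerator and denominator by -4*sqrt(22) + 4.
Denominator becomes -336; numerator becomes -24*sqrt(22) + 276.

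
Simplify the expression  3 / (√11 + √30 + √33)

Group as (√30 + √33) + √11; multiply by (√30 + √33) - √11, then rationalise the remaining surd.

(-99*√10 + 12*√33 + 21*√30 + 78*√11)/628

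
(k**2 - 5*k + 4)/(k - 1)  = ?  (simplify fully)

k - 4

Factor: k**2 - 5*k + 4 = (k - 1)*(k - 4)
Cancel the common factor (k - 1).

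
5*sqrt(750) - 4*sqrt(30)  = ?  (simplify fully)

21*sqrt(30)

5*sqrt(750) = 25*sqrt(30); 4*sqrt(30) = 4*sqrt(30)
Combine: (25 - 4)·sqrt(30) = 21*sqrt(30)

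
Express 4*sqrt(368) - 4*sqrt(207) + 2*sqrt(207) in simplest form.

10*sqrt(23)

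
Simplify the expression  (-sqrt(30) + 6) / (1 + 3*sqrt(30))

Multiply numerator and denominator by -3*sqrt(30) + 1.
Denominator becomes -269; numerator becomes -19*sqrt(30) + 96.

(-96 + 19*sqrt(30))/269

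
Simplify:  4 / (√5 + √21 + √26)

(-2*√2730 + 10*√21 + 42*√5)/105

Group as (√21 + √26) + √5; multiply by (√21 + √26) - √5, then rationalise the remaining surd.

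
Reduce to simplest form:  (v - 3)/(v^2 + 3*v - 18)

1/(v + 6)

Factor: v^2 + 3*v - 18 = (v + 6)*(v - 3)
Cancel the common factor (v - 3).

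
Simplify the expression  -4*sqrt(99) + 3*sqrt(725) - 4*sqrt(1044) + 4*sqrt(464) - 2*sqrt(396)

4*sqrt(99) = 12*sqrt(11); 3*sqrt(725) = 15*sqrt(29); 4*sqrt(1044) = 24*sqrt(29); 4*sqrt(464) = 16*sqrt(29); 2*sqrt(396) = 12*sqrt(11)

-24*sqrt(11) + 7*sqrt(29)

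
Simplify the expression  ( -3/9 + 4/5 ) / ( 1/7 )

Numerator: -3/9 + 4/5 = 7/15
Denominator: 1/7 = 1/7
Divide: (7/15) · (7) = 49/15

49/15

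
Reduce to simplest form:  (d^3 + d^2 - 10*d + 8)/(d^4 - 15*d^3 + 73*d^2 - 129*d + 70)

Factor: d^3 + d^2 - 10*d + 8 = (d - 1)*(d - 2)*(d + 4);  d^4 - 15*d^3 + 73*d^2 - 129*d + 70 = (d - 2)*(d - 5)*(d - 7)*(d - 1)
Cancel the common factors (d - 2), (d - 1).

(d + 4)/(d^2 - 12*d + 35)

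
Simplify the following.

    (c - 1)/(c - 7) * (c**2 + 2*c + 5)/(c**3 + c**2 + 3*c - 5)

1/(c - 7)

Factor: c**3 + c**2 + 3*c - 5 = (c - 1)*(c**2 + 2*c + 5)
Cancel the common factors (c**2 + 2*c + 5), (c - 1).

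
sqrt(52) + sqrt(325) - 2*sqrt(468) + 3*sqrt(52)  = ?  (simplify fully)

sqrt(13)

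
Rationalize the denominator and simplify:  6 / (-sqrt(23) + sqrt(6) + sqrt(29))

(-6*sqrt(23) + 23*sqrt(6) + sqrt(4002))/46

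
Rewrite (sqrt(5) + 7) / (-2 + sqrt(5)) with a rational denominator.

19 + 9*sqrt(5)

Multiply numerator and denominator by -sqrt(5) - 2.
Denominator becomes -1; numerator becomes -9*sqrt(5) - 19.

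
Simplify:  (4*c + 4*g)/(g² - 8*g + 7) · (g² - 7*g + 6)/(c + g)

(4*g - 24)/(g - 7)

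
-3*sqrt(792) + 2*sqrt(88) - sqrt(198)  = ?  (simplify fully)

-17*sqrt(22)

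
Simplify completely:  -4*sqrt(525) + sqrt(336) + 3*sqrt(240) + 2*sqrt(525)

4*sqrt(525) = 20*sqrt(21); sqrt(336) = 4*sqrt(21); 3*sqrt(240) = 12*sqrt(15); 2*sqrt(525) = 10*sqrt(21)

-6*sqrt(21) + 12*sqrt(15)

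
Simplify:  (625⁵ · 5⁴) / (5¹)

5^23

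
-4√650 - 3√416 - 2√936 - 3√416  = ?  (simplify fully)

-56*√26

4√650 = 20*√26; 3√416 = 12*√26; 2√936 = 12*√26; 3√416 = 12*√26
Combine: (-20 - 12 - 12 - 12)·√26 = -56*√26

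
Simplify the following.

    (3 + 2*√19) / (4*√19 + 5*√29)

(-152 - 12*√19 + 15*√29 + 10*√551)/421

Multiply numerator and denominator by -5*√29 + 4*√19.
Denominator becomes -421; numerator becomes -10*√551 - 15*√29 + 12*√19 + 152.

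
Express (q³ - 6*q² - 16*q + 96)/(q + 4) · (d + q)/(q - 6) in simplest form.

Factor: q³ - 6*q² - 16*q + 96 = (q + 4)·(q - 4)·(q - 6)
Cancel the common factors (q - 6), (q + 4).

d*q - 4*d + q² - 4*q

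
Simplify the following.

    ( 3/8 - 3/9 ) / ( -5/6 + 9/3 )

Numerator: 3/8 - 3/9 = 1/24
Denominator: -5/6 + 9/3 = 13/6
Divide: (1/24) · (6/13) = 1/52

1/52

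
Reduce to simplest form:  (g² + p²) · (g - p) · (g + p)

g⁴ - p⁴

Pair the conjugate factors: (g+p)(g-p) = g² - p², then repeat with the next factor.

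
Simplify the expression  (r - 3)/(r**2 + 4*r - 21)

1/(r + 7)

Factor: r**2 + 4*r - 21 = (r - 3)*(r + 7)
Cancel the common factor (r - 3).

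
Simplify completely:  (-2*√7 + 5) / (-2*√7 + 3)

Multiply numerator and denominator by 3 + 2*√7.
Denominator becomes -19; numerator becomes -13 + 4*√7.

(-4*√7 + 13)/19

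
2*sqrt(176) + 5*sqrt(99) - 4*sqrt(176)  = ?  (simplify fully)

7*sqrt(11)

2*sqrt(176) = 8*sqrt(11); 5*sqrt(99) = 15*sqrt(11); 4*sqrt(176) = 16*sqrt(11)
Combine: (8 + 15 - 16)·sqrt(11) = 7*sqrt(11)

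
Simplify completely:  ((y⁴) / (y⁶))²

y^(-4)

Inside the bracket: (y^-2)
Raise to the power 2: (y^-4)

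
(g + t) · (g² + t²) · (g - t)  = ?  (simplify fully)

Pair the conjugate factors: (g+t)(g-t) = g² - t², then repeat with the next factor.

g⁴ - t⁴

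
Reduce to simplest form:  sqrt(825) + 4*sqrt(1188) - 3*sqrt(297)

20*sqrt(33)

sqrt(825) = 5*sqrt(33); 4*sqrt(1188) = 24*sqrt(33); 3*sqrt(297) = 9*sqrt(33)
Combine: (5 + 24 - 9)·sqrt(33) = 20*sqrt(33)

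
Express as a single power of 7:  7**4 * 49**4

7**12

7**4 = 7**4; 49**4 = 7**8
Combine exponents: 7**12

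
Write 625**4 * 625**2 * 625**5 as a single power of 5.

5**44

625**4 = 5**16; 625**2 = 5**8; 625**5 = 5**20
Combine exponents: 5**44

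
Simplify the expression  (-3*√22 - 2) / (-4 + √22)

(-37 - 7*√22)/3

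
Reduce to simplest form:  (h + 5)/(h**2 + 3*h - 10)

1/(h - 2)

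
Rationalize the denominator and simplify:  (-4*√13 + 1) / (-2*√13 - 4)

Multiply numerator and denominator by -4 + 2*√13.
Denominator becomes -36; numerator becomes -108 + 18*√13.

(-√13 + 6)/2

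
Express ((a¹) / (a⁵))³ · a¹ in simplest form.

a^(-11)

Inside the bracket: (a^-4)
Raise to the power 3: (a^-12)
Multiply by a¹: add exponents.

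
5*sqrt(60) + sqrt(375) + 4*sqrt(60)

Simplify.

5*sqrt(60) = 10*sqrt(15); sqrt(375) = 5*sqrt(15); 4*sqrt(60) = 8*sqrt(15)
Combine: (10 + 5 + 8)·sqrt(15) = 23*sqrt(15)

23*sqrt(15)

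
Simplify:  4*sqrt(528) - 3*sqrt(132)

4*sqrt(528) = 16*sqrt(33); 3*sqrt(132) = 6*sqrt(33)
Combine: (16 - 6)·sqrt(33) = 10*sqrt(33)

10*sqrt(33)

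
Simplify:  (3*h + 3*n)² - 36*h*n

Expand the square and combine the 36*h*n term.

9*(h - n)²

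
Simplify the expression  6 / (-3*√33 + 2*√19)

(-18*√33 - 12*√19)/221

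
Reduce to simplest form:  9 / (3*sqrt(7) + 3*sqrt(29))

(-3*sqrt(7) + 3*sqrt(29))/22

Multiply numerator and denominator by -3*sqrt(7) + 3*sqrt(29).
Denominator becomes 198; numerator becomes -27*sqrt(7) + 27*sqrt(29).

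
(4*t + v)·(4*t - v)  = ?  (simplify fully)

Product of conjugates: (P+Q)(P-Q) = P^2 - Q^2.

16*t² - v²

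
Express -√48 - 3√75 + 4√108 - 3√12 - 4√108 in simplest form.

√48 = 4*√3; 3√75 = 15*√3; 4√108 = 24*√3; 3√12 = 6*√3; 4√108 = 24*√3
Combine: (-4 - 15 + 24 - 6 - 24)·√3 = -25*√3

-25*√3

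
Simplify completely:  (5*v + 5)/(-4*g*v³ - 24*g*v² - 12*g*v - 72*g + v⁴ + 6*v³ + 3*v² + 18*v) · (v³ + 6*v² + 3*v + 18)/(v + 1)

5/(-4*g + v)

Factor: 5*v + 5 = 5·(v + 1);  -4*g*v³ - 24*g*v² - 12*g*v - 72*g + v⁴ + 6*v³ + 3*v² + 18*v = (v + 6)·(v² + 3)·(-4*g + v);  v³ + 6*v² + 3*v + 18 = (v² + 3)·(v + 6)
Cancel the common factors (v² + 3), (v + 6), (v + 1).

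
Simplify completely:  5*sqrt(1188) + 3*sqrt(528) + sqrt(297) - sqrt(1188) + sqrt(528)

43*sqrt(33)

5*sqrt(1188) = 30*sqrt(33); 3*sqrt(528) = 12*sqrt(33); sqrt(297) = 3*sqrt(33); sqrt(1188) = 6*sqrt(33); sqrt(528) = 4*sqrt(33)
Combine: (30 + 12 + 3 - 6 + 4)·sqrt(33) = 43*sqrt(33)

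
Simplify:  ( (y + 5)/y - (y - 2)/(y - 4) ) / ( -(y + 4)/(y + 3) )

Numerator: (y + 5)/y - (y - 2)/(y - 4) = (3*y - 20)/(y^2 - 4*y)
Denominator: -(y + 4)/(y + 3) = (-y - 4)/(y + 3)
Divide: ((3*y - 20)/(y^2 - 4*y)) · ((y + 3)/(-y - 4)) = (-3*y^2 + 11*y + 60)/(y^3 - 16*y)

(-3*y^2 + 11*y + 60)/(y^3 - 16*y)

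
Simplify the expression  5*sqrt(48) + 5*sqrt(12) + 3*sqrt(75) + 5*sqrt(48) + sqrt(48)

69*sqrt(3)

5*sqrt(48) = 20*sqrt(3); 5*sqrt(12) = 10*sqrt(3); 3*sqrt(75) = 15*sqrt(3); 5*sqrt(48) = 20*sqrt(3); sqrt(48) = 4*sqrt(3)
Combine: (20 + 10 + 15 + 20 + 4)·sqrt(3) = 69*sqrt(3)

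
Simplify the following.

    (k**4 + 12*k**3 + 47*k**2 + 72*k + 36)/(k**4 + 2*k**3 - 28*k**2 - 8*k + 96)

(k**2 + 4*k + 3)/(k**2 - 6*k + 8)

Factor: k**4 + 12*k**3 + 47*k**2 + 72*k + 36 = (k + 6)*(k + 2)*(k + 3)*(k + 1);  k**4 + 2*k**3 - 28*k**2 - 8*k + 96 = (k + 6)*(k - 2)*(k - 4)*(k + 2)
Cancel the common factors (k + 2), (k + 6).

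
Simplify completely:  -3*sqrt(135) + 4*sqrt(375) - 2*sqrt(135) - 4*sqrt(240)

-11*sqrt(15)

3*sqrt(135) = 9*sqrt(15); 4*sqrt(375) = 20*sqrt(15); 2*sqrt(135) = 6*sqrt(15); 4*sqrt(240) = 16*sqrt(15)
Combine: (-9 + 20 - 6 - 16)·sqrt(15) = -11*sqrt(15)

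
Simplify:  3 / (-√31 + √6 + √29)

Group as (√6 + √29) - √31; multiply by (√6 + √29) + √31, then rationalise the remaining surd.

(-6*√31 + 12*√29 + 81*√6 + 3*√5394)/340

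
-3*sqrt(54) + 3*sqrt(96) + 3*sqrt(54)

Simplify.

3*sqrt(54) = 9*sqrt(6); 3*sqrt(96) = 12*sqrt(6); 3*sqrt(54) = 9*sqrt(6)
Combine: (-9 + 12 + 9)·sqrt(6) = 12*sqrt(6)

12*sqrt(6)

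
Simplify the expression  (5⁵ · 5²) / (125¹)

5⁵ = 5^5; 5² = 5^2; 125¹ = 5^3
Combine exponents: 5^4

5^4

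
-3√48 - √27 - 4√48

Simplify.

3√48 = 12*√3; √27 = 3*√3; 4√48 = 16*√3
Combine: (-12 - 3 - 16)·√3 = -31*√3

-31*√3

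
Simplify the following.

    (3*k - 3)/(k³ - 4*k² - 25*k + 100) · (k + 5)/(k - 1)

Factor: 3*k - 3 = 3·(k - 1);  k³ - 4*k² - 25*k + 100 = (k - 5)·(k - 4)·(k + 5)
Cancel the common factors (k - 1), (k + 5).

3/(k² - 9*k + 20)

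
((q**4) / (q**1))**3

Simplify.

q**9

Inside the bracket: q**3
Raise to the power 3: q**9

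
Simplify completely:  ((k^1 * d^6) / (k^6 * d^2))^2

d^8/k^10

Inside the bracket: (k^-5) * d^4
Raise to the power 2: (k^-10) * d^8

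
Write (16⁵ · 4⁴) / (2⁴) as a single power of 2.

16⁵ = 2^20; 4⁴ = 2^8; 2⁴ = 2^4
Combine exponents: 2^24

2^24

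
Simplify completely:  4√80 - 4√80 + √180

6*√5

4√80 = 16*√5; 4√80 = 16*√5; √180 = 6*√5
Combine: (16 - 16 + 6)·√5 = 6*√5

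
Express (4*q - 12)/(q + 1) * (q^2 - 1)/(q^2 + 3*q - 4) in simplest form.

(4*q - 12)/(q + 4)

Factor: 4*q - 12 = 4*(q - 3);  q^2 - 1 = (q + 1)*(q - 1);  q^2 + 3*q - 4 = (q - 1)*(q + 4)
Cancel the common factors (q + 1), (q - 1).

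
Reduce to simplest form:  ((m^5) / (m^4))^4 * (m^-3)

Inside the bracket: m^1
Raise to the power 4: m^4
Multiply by (m^-3): add exponents.

m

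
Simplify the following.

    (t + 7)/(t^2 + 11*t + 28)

1/(t + 4)

Factor: t^2 + 11*t + 28 = (t + 4)*(t + 7)
Cancel the common factor (t + 7).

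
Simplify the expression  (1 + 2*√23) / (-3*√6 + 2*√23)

(3*√6 + 2*√23 + 6*√138 + 92)/38

Multiply numerator and denominator by 3*√6 + 2*√23.
Denominator becomes 38; numerator becomes 3*√6 + 2*√23 + 6*√138 + 92.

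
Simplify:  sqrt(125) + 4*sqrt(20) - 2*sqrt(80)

5*sqrt(5)

sqrt(125) = 5*sqrt(5); 4*sqrt(20) = 8*sqrt(5); 2*sqrt(80) = 8*sqrt(5)
Combine: (5 + 8 - 8)·sqrt(5) = 5*sqrt(5)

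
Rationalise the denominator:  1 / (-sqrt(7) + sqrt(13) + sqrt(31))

(-37*sqrt(7) - 11*sqrt(31) + 25*sqrt(13) + 2*sqrt(2821))/243

Group as (sqrt(13) + sqrt(31)) - sqrt(7); multiply by (sqrt(13) + sqrt(31)) + sqrt(7), then rationalise the remaining surd.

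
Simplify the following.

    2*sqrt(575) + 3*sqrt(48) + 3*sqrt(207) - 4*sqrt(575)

-sqrt(23) + 12*sqrt(3)

2*sqrt(575) = 10*sqrt(23); 3*sqrt(48) = 12*sqrt(3); 3*sqrt(207) = 9*sqrt(23); 4*sqrt(575) = 20*sqrt(23)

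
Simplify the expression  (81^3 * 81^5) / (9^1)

81^3 = 3^12; 81^5 = 3^20; 9^1 = 3^2
Combine exponents: 3^30

3^30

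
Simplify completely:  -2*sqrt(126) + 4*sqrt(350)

14*sqrt(14)

2*sqrt(126) = 6*sqrt(14); 4*sqrt(350) = 20*sqrt(14)
Combine: (-6 + 20)·sqrt(14) = 14*sqrt(14)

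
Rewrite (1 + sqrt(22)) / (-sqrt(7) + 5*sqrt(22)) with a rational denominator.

Multiply numerator and denominator by sqrt(7) + 5*sqrt(22).
Denominator becomes 543; numerator becomes sqrt(7) + sqrt(154) + 5*sqrt(22) + 110.

(sqrt(7) + sqrt(154) + 5*sqrt(22) + 110)/543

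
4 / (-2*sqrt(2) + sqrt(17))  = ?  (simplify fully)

Multiply numerator and denominator by 2*sqrt(2) + sqrt(17).
Denominator becomes 9; numerator becomes 8*sqrt(2) + 4*sqrt(17).

(8*sqrt(2) + 4*sqrt(17))/9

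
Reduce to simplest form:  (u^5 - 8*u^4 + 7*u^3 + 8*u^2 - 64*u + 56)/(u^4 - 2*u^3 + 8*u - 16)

(u^2 - 8*u + 7)/(u - 2)

Factor: u^5 - 8*u^4 + 7*u^3 + 8*u^2 - 64*u + 56 = (u + 2)*(u^2 - 2*u + 4)*(u - 7)*(u - 1);  u^4 - 2*u^3 + 8*u - 16 = (u - 2)*(u + 2)*(u^2 - 2*u + 4)
Cancel the common factors (u^2 - 2*u + 4), (u + 2).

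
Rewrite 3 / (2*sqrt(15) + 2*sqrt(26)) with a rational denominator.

Multiply numerator and denominator by -2*sqrt(15) + 2*sqrt(26).
Denominator becomes 44; numerator becomes -6*sqrt(15) + 6*sqrt(26).

(-3*sqrt(15) + 3*sqrt(26))/22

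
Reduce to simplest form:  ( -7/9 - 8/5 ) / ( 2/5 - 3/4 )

428/63

Numerator: -7/9 - 8/5 = -107/45
Denominator: 2/5 - 3/4 = -7/20
Divide: (-107/45) · (-20/7) = 428/63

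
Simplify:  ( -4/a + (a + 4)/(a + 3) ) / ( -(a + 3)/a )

(-a^2 + 12)/(a^2 + 6*a + 9)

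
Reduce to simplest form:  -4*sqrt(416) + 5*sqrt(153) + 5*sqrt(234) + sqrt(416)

3*sqrt(26) + 15*sqrt(17)

4*sqrt(416) = 16*sqrt(26); 5*sqrt(153) = 15*sqrt(17); 5*sqrt(234) = 15*sqrt(26); sqrt(416) = 4*sqrt(26)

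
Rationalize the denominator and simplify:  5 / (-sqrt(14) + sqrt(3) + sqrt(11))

Group as (sqrt(3) + sqrt(11)) - sqrt(14); multiply by (sqrt(3) + sqrt(11)) + sqrt(14), then rationalise the remaining surd.

(15*sqrt(11) + 55*sqrt(3) + 5*sqrt(462))/66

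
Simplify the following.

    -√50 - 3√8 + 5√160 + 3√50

4*√2 + 20*√10

√50 = 5*√2; 3√8 = 6*√2; 5√160 = 20*√10; 3√50 = 15*√2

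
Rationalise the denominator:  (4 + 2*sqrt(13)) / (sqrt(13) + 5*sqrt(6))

(-26 - 4*sqrt(13) + 20*sqrt(6) + 10*sqrt(78))/137

Multiply numerator and denominator by -5*sqrt(6) + sqrt(13).
Denominator becomes -137; numerator becomes -10*sqrt(78) - 20*sqrt(6) + 4*sqrt(13) + 26.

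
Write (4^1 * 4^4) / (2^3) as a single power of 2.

2^7

4^1 = 2^2; 4^4 = 2^8; 2^3 = 2^3
Combine exponents: 2^7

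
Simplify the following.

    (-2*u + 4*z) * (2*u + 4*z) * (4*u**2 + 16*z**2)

-16*u**4 + 256*z**4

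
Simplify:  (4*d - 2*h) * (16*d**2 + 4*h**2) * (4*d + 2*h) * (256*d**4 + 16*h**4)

65536*d**8 - 256*h**8

((4*d)+(2*h))((4*d)-(2*h)) = 16*d**2 - 4*h**2; continue pairing.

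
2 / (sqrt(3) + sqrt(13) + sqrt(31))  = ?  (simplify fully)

(-42*sqrt(13) - 82*sqrt(3) + 4*sqrt(1209) + 30*sqrt(31))/69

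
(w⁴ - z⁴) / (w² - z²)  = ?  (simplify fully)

w² + z²

Difference of fourth powers: factor out (w² - z²).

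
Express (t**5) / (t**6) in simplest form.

1/t

Quotient: (t**-1)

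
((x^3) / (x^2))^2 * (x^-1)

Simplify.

x

Inside the bracket: x^1
Raise to the power 2: x^2
Multiply by (x^-1): add exponents.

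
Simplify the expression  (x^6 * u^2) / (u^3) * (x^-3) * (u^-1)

x^3/u^2

Quotient: x^6 * (u^-1)
Multiply by (x^-3) * (u^-1): add exponents.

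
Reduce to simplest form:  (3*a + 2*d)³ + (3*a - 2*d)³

Only the even-power cross terms survive.

54*a³ + 72*a*d²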